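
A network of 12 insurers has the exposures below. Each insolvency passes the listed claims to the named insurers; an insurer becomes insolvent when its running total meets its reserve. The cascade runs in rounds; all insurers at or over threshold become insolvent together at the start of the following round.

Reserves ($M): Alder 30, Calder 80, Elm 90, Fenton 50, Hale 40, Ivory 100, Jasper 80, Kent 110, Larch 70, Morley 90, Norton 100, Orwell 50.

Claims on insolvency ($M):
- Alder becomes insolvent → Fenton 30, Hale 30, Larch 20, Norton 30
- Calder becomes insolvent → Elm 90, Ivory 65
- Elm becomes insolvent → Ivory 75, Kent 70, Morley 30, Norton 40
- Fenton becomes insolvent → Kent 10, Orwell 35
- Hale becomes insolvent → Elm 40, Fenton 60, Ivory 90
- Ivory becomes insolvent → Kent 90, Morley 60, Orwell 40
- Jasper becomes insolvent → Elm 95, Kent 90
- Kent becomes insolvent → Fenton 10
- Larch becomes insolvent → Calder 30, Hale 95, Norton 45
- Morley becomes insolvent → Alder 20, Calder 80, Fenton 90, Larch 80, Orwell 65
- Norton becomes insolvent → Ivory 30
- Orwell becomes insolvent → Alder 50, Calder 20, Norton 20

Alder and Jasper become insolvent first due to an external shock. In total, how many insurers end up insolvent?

4

Round 1 — Alder, Jasper become insolvent (initial).
  Elm: +95 → 95 ≥ 90
  Fenton: +30 → 30 < 50
  Hale: +30 → 30 < 40
  Kent: +90 → 90 < 110
  Larch: +20 → 20 < 70
  Norton: +30 → 30 < 100
Round 2 — Elm becomes insolvent.
  Ivory: +75 → 75 < 100
  Kent: +70 → 160 ≥ 110
  Morley: +30 → 30 < 90
  Norton: +40 → 70 < 100
Round 3 — Kent becomes insolvent.
  Fenton: +10 → 40 < 50
No further insolvencies.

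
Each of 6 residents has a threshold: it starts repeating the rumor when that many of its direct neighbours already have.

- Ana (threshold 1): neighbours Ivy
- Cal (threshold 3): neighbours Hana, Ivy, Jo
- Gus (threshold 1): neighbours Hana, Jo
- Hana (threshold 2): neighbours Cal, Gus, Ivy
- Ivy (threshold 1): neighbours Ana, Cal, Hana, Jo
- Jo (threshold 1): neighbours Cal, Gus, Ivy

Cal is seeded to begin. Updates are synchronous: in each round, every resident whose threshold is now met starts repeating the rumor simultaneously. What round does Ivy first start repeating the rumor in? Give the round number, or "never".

Round 1 — Cal starts repeating the rumor (initial).
Round 2 — checking thresholds:
  Hana: 1 of 3 neighbours < 2, not yet.
  Ivy: 1 of 4 neighbours ≥ 1, starts repeating the rumor.
  Jo: 1 of 3 neighbours ≥ 1, starts repeating the rumor.
Round 3 — checking thresholds:
  Ana: 1 of 1 neighbours ≥ 1, starts repeating the rumor.
  Gus: 1 of 2 neighbours ≥ 1, starts repeating the rumor.
  Hana: 2 of 3 neighbours ≥ 2, starts repeating the rumor.
Round 4 — no new spreads; cascade stops.

2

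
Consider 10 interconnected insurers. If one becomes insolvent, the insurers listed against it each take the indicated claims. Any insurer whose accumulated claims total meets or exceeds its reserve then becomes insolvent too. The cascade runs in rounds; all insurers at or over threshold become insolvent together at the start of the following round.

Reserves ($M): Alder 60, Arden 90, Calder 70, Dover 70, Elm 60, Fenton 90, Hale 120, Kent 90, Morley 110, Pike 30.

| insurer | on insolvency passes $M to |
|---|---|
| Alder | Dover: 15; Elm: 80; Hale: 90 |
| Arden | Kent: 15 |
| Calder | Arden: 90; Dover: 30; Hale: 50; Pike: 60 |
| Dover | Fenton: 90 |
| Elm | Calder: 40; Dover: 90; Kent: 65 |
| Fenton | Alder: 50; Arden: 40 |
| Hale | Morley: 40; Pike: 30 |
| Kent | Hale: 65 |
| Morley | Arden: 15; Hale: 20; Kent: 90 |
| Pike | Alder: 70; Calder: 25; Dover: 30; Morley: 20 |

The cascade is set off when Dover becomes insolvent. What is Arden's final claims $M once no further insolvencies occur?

Round 1 — Dover becomes insolvent (initial).
  Fenton: +90 → 90 ≥ 90
Round 2 — Fenton becomes insolvent.
  Alder: +50 → 50 < 60
  Arden: +40 → 40 < 90
No further insolvencies.

40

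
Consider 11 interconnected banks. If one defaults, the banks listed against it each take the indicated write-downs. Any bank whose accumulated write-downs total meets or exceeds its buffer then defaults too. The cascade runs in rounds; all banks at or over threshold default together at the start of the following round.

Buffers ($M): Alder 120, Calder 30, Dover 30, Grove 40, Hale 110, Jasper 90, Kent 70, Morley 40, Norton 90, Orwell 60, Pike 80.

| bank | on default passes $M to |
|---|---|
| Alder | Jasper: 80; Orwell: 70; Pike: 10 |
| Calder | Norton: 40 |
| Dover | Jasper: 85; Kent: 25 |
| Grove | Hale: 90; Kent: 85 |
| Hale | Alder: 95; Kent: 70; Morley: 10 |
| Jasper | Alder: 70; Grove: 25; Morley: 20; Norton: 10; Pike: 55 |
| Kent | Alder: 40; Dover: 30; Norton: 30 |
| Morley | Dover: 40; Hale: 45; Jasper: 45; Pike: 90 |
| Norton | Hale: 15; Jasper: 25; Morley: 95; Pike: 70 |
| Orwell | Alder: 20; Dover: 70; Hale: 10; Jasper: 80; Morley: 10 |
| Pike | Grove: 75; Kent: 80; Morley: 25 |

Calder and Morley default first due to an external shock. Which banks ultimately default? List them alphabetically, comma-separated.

Alder, Calder, Dover, Grove, Hale, Jasper, Kent, Morley, Orwell, Pike

Round 1 — Calder, Morley default (initial).
  Dover: +40 → 40 ≥ 30
  Hale: +45 → 45 < 110
  Jasper: +45 → 45 < 90
  Norton: +40 → 40 < 90
  Pike: +90 → 90 ≥ 80
Round 2 — Dover, Pike default.
  Grove: +75 → 75 ≥ 40
  Jasper: +85 → 130 ≥ 90
  Kent: +25+80 → 105 ≥ 70
Round 3 — Grove, Jasper, Kent default.
  Alder: +70+40 → 110 < 120
  Hale: +90 → 135 ≥ 110
  Norton: +10+30 → 80 < 90
Round 4 — Hale defaults.
  Alder: +95 → 205 ≥ 120
Round 5 — Alder defaults.
  Orwell: +70 → 70 ≥ 60
Round 6 — Orwell defaults.
No further defaults.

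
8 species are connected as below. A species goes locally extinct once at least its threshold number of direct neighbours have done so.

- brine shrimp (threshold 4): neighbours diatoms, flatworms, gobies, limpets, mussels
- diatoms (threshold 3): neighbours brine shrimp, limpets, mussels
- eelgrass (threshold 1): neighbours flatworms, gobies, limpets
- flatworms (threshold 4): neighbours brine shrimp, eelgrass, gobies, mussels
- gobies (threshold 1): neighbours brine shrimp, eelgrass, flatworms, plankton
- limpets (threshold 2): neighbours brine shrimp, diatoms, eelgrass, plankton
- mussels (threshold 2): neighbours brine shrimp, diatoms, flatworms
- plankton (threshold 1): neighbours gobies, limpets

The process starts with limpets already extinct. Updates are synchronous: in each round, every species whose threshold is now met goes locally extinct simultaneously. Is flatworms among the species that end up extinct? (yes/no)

no

Round 1 — limpets goes locally extinct (initial).
Round 2 — checking thresholds:
  brine shrimp: 1 of 5 neighbours < 4, holds.
  diatoms: 1 of 3 neighbours < 3, holds.
  eelgrass: 1 of 3 neighbours ≥ 1, goes locally extinct.
  plankton: 1 of 2 neighbours ≥ 1, goes locally extinct.
Round 3 — checking thresholds:
  brine shrimp: 1 of 5 neighbours < 4, holds.
  diatoms: 1 of 3 neighbours < 3, holds.
  flatworms: 1 of 4 neighbours < 4, holds.
  gobies: 2 of 4 neighbours ≥ 1, goes locally extinct.
Round 4 — no new extinctions; cascade stops.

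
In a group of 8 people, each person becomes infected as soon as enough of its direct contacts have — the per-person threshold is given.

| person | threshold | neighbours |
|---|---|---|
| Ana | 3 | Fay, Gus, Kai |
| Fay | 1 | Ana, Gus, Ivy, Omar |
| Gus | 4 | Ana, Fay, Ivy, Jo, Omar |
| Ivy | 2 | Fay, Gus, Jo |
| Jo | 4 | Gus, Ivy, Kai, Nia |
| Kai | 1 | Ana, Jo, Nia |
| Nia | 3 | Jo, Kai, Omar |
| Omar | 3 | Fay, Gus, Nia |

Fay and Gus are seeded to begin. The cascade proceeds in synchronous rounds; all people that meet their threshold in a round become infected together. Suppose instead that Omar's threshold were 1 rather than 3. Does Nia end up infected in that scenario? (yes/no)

With Omar's threshold at 1:
Round 1 — Fay, Gus become infected (initial).
Round 2 — checking thresholds:
  Ana: 2 of 3 neighbours < 3, not yet.
  Ivy: 2 of 3 neighbours ≥ 2, becomes infected.
  Jo: 1 of 4 neighbours < 4, not yet.
  Omar: 2 of 3 neighbours ≥ 1, becomes infected.
Round 3 — no new infections; cascade stops.

no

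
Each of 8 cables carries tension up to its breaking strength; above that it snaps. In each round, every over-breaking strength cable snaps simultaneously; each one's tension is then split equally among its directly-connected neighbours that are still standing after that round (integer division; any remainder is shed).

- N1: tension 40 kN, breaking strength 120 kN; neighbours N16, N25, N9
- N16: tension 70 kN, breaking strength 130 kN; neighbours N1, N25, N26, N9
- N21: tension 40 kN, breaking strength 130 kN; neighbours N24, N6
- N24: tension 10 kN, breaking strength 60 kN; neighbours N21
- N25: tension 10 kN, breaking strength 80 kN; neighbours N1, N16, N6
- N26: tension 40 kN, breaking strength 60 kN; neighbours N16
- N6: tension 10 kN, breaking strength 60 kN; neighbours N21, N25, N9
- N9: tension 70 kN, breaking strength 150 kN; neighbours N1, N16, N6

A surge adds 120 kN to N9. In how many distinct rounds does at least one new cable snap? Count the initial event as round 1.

3

Round 1 — N9 at 190 > 150. N9 snaps.
  N9 sheds 190 kN to N1, N16, N6: 63 each (1 lost).
    N1: 40+63 = 103 ≤ 120
    N16: 70+63 = 133 > 130
    N6: 10+63 = 73 > 60
Round 2 — N16, N6 snap.
  N16 sheds 133 kN to N1, N25, N26: 44 each (1 lost).
    N1: 103+44 = 147 > 120
    N25: 10+44 = 54 ≤ 80
    N26: 40+44 = 84 > 60
  N6 sheds 73 kN to N21, N25: 36 each (1 lost).
    N21: 40+36 = 76 ≤ 130
    N25: 54+36 = 90 > 80
Round 3 — N1, N25, N26 snap.
  N1 sheds 147 kN: no online neighbours, lost.
  N25 sheds 90 kN: no online neighbours, lost.
  N26 sheds 84 kN: no online neighbours, lost.
No further breaks.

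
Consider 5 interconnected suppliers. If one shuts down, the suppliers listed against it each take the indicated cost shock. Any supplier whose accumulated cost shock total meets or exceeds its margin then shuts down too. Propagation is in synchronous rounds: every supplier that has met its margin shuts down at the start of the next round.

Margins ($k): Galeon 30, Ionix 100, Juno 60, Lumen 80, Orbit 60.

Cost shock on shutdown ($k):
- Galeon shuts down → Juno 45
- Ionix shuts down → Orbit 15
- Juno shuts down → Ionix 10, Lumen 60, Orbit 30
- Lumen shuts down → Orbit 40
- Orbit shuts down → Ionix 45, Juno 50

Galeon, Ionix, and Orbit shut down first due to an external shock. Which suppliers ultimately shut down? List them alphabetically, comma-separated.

Round 1 — Galeon, Ionix, Orbit shut down (initial).
  Juno: +45+50 → 95 ≥ 60
Round 2 — Juno shuts down.
  Lumen: +60 → 60 < 80
No further shutdowns.

Galeon, Ionix, Juno, Orbit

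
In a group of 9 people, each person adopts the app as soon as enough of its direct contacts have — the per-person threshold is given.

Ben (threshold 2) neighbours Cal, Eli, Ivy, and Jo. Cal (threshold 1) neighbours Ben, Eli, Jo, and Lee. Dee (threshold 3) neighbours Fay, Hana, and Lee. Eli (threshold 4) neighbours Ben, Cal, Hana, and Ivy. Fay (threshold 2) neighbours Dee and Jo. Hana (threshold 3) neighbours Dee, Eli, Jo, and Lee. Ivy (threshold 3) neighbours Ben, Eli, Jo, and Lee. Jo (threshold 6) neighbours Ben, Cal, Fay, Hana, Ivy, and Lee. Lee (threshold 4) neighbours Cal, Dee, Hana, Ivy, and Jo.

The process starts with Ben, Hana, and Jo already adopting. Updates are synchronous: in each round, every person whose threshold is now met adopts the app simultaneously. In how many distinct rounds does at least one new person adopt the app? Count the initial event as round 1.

2

Round 1 — Ben, Hana, Jo adopt the app (initial).
Round 2 — checking thresholds:
  Cal: 2 of 4 neighbours ≥ 1, adopts the app.
  Dee: 1 of 3 neighbours < 3, holds.
  Eli: 2 of 4 neighbours < 4, holds.
  Fay: 1 of 2 neighbours < 2, holds.
  Ivy: 2 of 4 neighbours < 3, holds.
  Lee: 2 of 5 neighbours < 4, holds.
Round 3 — no new adoptions; cascade stops.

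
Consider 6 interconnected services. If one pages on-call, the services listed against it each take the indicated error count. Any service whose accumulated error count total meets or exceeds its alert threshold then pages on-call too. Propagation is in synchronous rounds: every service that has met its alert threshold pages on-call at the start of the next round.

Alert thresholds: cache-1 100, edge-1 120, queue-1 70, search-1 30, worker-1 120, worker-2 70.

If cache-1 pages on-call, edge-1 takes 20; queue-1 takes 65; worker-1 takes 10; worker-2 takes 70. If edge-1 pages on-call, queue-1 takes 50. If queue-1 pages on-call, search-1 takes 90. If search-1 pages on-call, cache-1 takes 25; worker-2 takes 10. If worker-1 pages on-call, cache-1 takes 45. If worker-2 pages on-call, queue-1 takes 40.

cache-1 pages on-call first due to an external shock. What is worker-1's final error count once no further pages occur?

Round 1 — cache-1 pages on-call (initial).
  edge-1: +20 → 20 < 120
  queue-1: +65 → 65 < 70
  worker-1: +10 → 10 < 120
  worker-2: +70 → 70 ≥ 70
Round 2 — worker-2 pages on-call.
  queue-1: +40 → 105 ≥ 70
Round 3 — queue-1 pages on-call.
  search-1: +90 → 90 ≥ 30
Round 4 — search-1 pages on-call.
No further pages.

10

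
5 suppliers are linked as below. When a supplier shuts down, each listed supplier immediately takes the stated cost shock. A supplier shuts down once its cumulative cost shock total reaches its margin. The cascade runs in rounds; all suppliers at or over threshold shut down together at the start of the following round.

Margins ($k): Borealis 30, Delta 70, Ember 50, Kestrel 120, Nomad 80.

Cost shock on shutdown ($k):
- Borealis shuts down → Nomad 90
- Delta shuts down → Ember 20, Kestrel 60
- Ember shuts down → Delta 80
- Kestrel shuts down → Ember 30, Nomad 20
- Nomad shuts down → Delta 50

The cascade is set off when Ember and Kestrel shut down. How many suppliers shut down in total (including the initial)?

Round 1 — Ember, Kestrel shut down (initial).
  Delta: +80 → 80 ≥ 70
  Nomad: +20 → 20 < 80
Round 2 — Delta shuts down.
No further shutdowns.

3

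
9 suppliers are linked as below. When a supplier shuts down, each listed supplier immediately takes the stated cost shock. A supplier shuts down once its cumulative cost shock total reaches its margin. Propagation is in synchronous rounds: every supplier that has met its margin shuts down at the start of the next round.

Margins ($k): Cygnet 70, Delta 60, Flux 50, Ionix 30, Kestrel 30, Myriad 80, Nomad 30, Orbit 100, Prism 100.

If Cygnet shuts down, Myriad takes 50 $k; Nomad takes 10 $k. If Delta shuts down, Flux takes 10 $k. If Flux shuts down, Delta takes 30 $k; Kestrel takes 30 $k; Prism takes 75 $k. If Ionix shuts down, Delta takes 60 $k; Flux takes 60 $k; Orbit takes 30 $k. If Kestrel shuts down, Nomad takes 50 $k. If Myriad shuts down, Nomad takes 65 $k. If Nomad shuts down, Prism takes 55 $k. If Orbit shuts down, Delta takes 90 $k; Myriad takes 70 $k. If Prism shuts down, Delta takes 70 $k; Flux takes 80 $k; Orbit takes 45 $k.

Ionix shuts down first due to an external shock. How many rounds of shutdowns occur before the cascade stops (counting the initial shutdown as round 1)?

5

Round 1 — Ionix shuts down (initial).
  Delta: +60 → 60 ≥ 60
  Flux: +60 → 60 ≥ 50
  Orbit: +30 → 30 < 100
Round 2 — Delta, Flux shut down.
  Kestrel: +30 → 30 ≥ 30
  Prism: +75 → 75 < 100
Round 3 — Kestrel shuts down.
  Nomad: +50 → 50 ≥ 30
Round 4 — Nomad shuts down.
  Prism: +55 → 130 ≥ 100
Round 5 — Prism shuts down.
  Orbit: +45 → 75 < 100
No further shutdowns.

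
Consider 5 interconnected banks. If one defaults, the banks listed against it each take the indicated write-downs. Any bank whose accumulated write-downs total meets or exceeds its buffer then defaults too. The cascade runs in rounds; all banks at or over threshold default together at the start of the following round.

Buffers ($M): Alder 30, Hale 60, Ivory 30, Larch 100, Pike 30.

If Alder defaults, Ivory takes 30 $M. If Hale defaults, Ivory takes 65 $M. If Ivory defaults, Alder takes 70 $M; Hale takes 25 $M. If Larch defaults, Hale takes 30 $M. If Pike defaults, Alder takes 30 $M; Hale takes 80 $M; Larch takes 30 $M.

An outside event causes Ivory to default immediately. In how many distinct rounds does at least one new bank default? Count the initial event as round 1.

2

Round 1 — Ivory defaults (initial).
  Alder: +70 → 70 ≥ 30
  Hale: +25 → 25 < 60
Round 2 — Alder defaults.
No further defaults.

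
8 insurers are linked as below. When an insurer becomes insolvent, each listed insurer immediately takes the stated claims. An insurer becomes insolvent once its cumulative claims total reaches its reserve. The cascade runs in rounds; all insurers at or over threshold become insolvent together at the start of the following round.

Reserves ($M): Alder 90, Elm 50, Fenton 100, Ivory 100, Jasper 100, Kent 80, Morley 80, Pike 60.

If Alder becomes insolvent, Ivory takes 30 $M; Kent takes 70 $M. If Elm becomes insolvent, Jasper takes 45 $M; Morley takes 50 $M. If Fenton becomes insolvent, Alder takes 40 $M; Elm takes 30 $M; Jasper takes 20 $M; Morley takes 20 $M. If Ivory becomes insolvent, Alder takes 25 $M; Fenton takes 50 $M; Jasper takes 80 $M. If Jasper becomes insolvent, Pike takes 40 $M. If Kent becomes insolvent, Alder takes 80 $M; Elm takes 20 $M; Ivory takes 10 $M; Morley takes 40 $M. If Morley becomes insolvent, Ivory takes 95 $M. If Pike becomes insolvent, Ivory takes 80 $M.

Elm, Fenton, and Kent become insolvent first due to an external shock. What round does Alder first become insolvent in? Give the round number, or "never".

Round 1 — Elm, Fenton, Kent become insolvent (initial).
  Alder: +40+80 → 120 ≥ 90
  Ivory: +10 → 10 < 100
  Jasper: +45+20 → 65 < 100
  Morley: +50+20+40 → 110 ≥ 80
Round 2 — Alder, Morley become insolvent.
  Ivory: +30+95 → 135 ≥ 100
Round 3 — Ivory becomes insolvent.
  Jasper: +80 → 145 ≥ 100
Round 4 — Jasper becomes insolvent.
  Pike: +40 → 40 < 60
No further insolvencies.

2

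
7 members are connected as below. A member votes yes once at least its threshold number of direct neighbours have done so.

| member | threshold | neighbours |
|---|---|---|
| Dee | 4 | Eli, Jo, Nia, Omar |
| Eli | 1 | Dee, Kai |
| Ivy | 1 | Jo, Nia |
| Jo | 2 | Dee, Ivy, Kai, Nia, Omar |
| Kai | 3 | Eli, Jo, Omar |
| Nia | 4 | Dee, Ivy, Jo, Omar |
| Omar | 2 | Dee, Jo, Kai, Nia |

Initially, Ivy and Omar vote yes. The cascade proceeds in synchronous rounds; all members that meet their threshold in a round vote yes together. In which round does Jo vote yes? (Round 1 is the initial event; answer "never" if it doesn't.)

2

Round 1 — Ivy, Omar vote yes (initial).
Round 2 — checking thresholds:
  Dee: 1 of 4 neighbours < 4, holds.
  Jo: 2 of 5 neighbours ≥ 2, votes yes.
  Kai: 1 of 3 neighbours < 3, holds.
  Nia: 2 of 4 neighbours < 4, holds.
Round 3 — no new yes votes; cascade stops.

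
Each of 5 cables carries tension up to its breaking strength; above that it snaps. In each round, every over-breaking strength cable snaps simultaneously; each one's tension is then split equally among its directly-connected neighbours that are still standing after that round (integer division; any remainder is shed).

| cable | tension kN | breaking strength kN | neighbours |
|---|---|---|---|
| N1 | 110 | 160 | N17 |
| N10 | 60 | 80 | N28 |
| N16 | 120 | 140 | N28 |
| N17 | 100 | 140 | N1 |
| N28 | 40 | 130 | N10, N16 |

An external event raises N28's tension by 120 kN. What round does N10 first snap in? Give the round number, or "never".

Round 1 — N28 at 160 > 130. N28 snaps.
  N28 sheds 160 kN to N10, N16: 80 each.
    N10: 60+80 = 140 > 80
    N16: 120+80 = 200 > 140
Round 2 — N10, N16 snap.
  N10 sheds 140 kN: no online neighbours, lost.
  N16 sheds 200 kN: no online neighbours, lost.
No further breaks.

2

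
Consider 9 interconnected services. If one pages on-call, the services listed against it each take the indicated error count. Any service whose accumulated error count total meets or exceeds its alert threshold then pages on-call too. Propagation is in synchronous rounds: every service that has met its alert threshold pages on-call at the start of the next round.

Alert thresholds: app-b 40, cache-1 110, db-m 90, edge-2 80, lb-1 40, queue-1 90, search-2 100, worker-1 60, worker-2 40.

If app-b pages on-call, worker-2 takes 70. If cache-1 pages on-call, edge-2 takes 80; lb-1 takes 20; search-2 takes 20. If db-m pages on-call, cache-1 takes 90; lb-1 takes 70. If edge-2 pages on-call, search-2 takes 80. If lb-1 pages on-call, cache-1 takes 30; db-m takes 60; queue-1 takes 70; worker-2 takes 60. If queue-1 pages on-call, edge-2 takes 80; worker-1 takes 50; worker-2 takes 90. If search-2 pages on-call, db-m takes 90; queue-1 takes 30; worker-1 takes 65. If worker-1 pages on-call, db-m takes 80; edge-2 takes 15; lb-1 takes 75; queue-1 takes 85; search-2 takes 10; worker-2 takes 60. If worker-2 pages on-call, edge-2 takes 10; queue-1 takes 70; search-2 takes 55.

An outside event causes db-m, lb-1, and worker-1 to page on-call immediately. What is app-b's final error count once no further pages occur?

0

Round 1 — db-m, lb-1, worker-1 page on-call (initial).
  cache-1: +90+30 → 120 ≥ 110
  edge-2: +15 → 15 < 80
  queue-1: +70+85 → 155 ≥ 90
  search-2: +10 → 10 < 100
  worker-2: +60+60 → 120 ≥ 40
Round 2 — cache-1, queue-1, worker-2 page on-call.
  edge-2: +80+80+10 → 185 ≥ 80
  search-2: +20+55 → 85 < 100
Round 3 — edge-2 pages on-call.
  search-2: +80 → 165 ≥ 100
Round 4 — search-2 pages on-call.
No further pages.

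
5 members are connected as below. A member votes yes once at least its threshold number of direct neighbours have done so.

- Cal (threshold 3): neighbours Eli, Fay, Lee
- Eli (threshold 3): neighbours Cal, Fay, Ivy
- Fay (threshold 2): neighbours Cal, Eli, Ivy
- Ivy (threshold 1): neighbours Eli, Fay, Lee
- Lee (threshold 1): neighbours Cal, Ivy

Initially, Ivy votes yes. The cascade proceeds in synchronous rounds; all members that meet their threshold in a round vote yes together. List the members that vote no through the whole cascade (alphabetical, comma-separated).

Cal, Eli, Fay

Round 1 — Ivy votes yes (initial).
Round 2 — checking thresholds:
  Eli: 1 of 3 neighbours < 3, below threshold.
  Fay: 1 of 3 neighbours < 2, below threshold.
  Lee: 1 of 2 neighbours ≥ 1, votes yes.
Round 3 — no new yes votes; cascade stops.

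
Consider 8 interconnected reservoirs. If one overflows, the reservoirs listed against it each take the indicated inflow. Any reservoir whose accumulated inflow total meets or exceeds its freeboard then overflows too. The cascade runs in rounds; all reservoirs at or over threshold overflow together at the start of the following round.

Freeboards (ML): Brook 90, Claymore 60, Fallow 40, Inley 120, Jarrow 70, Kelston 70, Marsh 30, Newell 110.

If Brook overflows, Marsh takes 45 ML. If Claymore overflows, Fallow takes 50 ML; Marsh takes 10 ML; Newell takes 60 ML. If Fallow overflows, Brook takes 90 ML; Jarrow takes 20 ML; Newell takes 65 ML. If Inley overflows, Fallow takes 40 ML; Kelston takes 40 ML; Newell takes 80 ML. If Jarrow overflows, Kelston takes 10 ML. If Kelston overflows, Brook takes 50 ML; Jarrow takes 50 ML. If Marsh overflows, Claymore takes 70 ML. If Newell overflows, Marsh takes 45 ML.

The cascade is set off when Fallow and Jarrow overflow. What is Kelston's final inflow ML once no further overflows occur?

10

Round 1 — Fallow, Jarrow overflow (initial).
  Brook: +90 → 90 ≥ 90
  Kelston: +10 → 10 < 70
  Newell: +65 → 65 < 110
Round 2 — Brook overflows.
  Marsh: +45 → 45 ≥ 30
Round 3 — Marsh overflows.
  Claymore: +70 → 70 ≥ 60
Round 4 — Claymore overflows.
  Newell: +60 → 125 ≥ 110
Round 5 — Newell overflows.
No further overflows.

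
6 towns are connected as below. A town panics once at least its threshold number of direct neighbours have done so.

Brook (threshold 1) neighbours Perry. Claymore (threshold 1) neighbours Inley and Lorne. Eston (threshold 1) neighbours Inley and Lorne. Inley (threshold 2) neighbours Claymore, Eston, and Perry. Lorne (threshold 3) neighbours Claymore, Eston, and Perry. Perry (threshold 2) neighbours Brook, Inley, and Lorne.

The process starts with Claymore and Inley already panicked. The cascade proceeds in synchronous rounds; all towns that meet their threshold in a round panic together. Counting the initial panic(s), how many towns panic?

Round 1 — Claymore, Inley panic (initial).
Round 2 — checking thresholds:
  Eston: 1 of 2 neighbours ≥ 1, panics.
  Lorne: 1 of 3 neighbours < 3, below threshold.
  Perry: 1 of 3 neighbours < 2, below threshold.
Round 3 — no new panics; cascade stops.

3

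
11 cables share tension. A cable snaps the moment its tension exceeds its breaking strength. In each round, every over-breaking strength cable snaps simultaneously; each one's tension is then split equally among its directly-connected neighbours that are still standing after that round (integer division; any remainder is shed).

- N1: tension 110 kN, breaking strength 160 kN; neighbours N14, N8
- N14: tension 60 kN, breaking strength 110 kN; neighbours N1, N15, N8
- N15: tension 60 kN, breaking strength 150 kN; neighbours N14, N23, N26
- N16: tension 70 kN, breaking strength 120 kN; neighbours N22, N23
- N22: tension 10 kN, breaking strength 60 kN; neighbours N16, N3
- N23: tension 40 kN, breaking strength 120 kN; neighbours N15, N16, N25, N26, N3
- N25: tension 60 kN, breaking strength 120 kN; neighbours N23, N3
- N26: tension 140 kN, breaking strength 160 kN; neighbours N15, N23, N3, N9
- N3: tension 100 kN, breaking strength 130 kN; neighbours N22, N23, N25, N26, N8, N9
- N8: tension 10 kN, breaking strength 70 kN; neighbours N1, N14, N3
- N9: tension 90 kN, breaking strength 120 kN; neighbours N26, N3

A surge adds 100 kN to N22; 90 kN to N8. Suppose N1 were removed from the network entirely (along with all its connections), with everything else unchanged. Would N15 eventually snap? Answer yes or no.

With N1 removed:
Round 1 — N22 at 110 > 60; N8 at 100 > 70. N22, N8 snap.
  N22 sheds 110 kN to N16, N3: 55 each.
    N16: 70+55 = 125 > 120
    N3: 100+55 = 155 > 130
  N8 sheds 100 kN to N14, N3: 50 each.
    N14: 60+50 = 110 ≤ 110
    N3: 155+50 = 205 > 130
Round 2 — N16, N3 snap.
  N16 sheds 125 kN to N23: 125 each.
    N23: 40+125 = 165 > 120
  N3 sheds 205 kN to N23, N25, N26, N9: 51 each (1 lost).
    N23: 165+51 = 216 > 120
    N25: 60+51 = 111 ≤ 120
    N26: 140+51 = 191 > 160
    N9: 90+51 = 141 > 120
Round 3 — N23, N26, N9 snap.
  N23 sheds 216 kN to N15, N25: 108 each.
    N15: 60+108 = 168 > 150
    N25: 111+108 = 219 > 120
  N26 sheds 191 kN to N15: 191 each.
    N15: 168+191 = 359 > 150
  N9 sheds 141 kN: no online neighbours, lost.
Round 4 — N15, N25 snap.
  N15 sheds 359 kN to N14: 359 each.
    N14: 110+359 = 469 > 110
  N25 sheds 219 kN: no online neighbours, lost.
Round 5 — N14 snaps.
  N14 sheds 469 kN: no online neighbours, lost.
No further breaks.

yes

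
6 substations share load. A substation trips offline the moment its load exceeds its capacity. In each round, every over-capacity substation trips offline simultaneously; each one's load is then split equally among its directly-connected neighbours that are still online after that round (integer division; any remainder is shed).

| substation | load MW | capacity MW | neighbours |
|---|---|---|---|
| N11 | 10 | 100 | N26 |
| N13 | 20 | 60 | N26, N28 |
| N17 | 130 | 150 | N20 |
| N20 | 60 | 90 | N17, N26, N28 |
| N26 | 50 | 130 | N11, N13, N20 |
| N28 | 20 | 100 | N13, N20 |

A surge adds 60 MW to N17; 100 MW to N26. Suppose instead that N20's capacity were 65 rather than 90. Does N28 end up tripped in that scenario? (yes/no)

yes

With N20's capacity at 65:
Round 1 — N17 at 190 > 150; N26 at 150 > 130. N17, N26 trip offline.
  N17 sheds 190 MW to N20: 190 each.
    N20: 60+190 = 250 > 65
  N26 sheds 150 MW to N11, N13, N20: 50 each.
    N11: 10+50 = 60 ≤ 100
    N13: 20+50 = 70 > 60
    N20: 250+50 = 300 > 65
Round 2 — N13, N20 trip offline.
  N13 sheds 70 MW to N28: 70 each.
    N28: 20+70 = 90 ≤ 100
  N20 sheds 300 MW to N28: 300 each.
    N28: 90+300 = 390 > 100
Round 3 — N28 trips offline.
  N28 sheds 390 MW: no online neighbours, lost.
No further trips.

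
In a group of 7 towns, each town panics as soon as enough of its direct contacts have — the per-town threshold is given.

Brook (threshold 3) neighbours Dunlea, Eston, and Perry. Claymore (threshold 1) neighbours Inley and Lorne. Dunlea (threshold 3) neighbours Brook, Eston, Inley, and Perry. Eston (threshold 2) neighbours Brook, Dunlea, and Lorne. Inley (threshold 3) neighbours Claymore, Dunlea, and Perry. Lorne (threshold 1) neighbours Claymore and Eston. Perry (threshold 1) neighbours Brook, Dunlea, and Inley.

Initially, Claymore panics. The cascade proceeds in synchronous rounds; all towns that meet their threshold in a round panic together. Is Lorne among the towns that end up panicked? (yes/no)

yes

Round 1 — Claymore panics (initial).
Round 2 — checking thresholds:
  Inley: 1 of 3 neighbours < 3, below threshold.
  Lorne: 1 of 2 neighbours ≥ 1, panics.
Round 3 — no new panics; cascade stops.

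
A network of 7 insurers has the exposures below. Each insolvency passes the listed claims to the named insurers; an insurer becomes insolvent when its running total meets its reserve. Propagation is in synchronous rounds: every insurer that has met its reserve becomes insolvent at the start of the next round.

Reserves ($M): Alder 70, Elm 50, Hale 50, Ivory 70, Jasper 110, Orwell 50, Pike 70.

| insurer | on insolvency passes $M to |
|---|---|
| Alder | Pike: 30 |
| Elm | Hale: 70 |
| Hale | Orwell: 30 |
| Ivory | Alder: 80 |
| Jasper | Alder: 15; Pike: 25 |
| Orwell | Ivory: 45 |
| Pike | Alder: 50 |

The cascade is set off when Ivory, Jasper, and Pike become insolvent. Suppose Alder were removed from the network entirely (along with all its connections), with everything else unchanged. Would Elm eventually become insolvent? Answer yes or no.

no

With Alder removed:
Round 1 — Ivory, Jasper, Pike become insolvent (initial).
No further insolvencies.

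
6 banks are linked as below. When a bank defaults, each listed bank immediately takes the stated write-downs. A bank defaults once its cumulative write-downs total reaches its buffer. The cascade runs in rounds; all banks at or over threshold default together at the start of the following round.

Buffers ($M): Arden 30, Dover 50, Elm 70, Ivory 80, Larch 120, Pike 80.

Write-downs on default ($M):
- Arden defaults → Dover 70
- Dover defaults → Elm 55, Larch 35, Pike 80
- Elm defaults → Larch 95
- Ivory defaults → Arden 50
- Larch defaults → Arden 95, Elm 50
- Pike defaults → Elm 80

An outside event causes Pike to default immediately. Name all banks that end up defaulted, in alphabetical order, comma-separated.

Elm, Pike

Round 1 — Pike defaults (initial).
  Elm: +80 → 80 ≥ 70
Round 2 — Elm defaults.
  Larch: +95 → 95 < 120
No further defaults.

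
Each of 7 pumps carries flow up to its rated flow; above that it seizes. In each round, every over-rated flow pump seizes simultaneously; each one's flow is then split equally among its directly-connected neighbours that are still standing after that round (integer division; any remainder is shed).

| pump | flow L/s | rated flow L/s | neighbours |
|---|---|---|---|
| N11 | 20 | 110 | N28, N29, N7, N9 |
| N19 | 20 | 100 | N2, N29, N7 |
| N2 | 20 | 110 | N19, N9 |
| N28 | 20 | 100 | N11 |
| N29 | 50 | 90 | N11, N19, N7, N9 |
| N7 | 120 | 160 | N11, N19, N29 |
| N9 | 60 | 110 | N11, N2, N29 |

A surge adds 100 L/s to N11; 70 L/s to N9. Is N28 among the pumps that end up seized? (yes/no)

no

Round 1 — N11 at 120 > 110; N9 at 130 > 110. N11, N9 seize.
  N11 sheds 120 L/s to N28, N29, N7: 40 each.
    N28: 20+40 = 60 ≤ 100
    N29: 50+40 = 90 ≤ 90
    N7: 120+40 = 160 ≤ 160
  N9 sheds 130 L/s to N2, N29: 65 each.
    N2: 20+65 = 85 ≤ 110
    N29: 90+65 = 155 > 90
Round 2 — N29 seizes.
  N29 sheds 155 L/s to N19, N7: 77 each (1 lost).
    N19: 20+77 = 97 ≤ 100
    N7: 160+77 = 237 > 160
Round 3 — N7 seizes.
  N7 sheds 237 L/s to N19: 237 each.
    N19: 97+237 = 334 > 100
Round 4 — N19 seizes.
  N19 sheds 334 L/s to N2: 334 each.
    N2: 85+334 = 419 > 110
Round 5 — N2 seizes.
  N2 sheds 419 L/s: no online neighbours, lost.
No further seizures.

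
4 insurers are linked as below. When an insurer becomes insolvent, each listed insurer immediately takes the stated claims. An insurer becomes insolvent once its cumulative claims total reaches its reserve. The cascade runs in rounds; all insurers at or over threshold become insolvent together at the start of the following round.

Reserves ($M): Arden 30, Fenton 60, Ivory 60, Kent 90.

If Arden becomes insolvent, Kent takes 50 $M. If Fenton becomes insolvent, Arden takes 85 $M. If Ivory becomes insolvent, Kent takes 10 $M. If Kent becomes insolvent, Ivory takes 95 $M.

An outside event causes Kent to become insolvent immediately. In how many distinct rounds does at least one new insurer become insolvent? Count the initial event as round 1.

Round 1 — Kent becomes insolvent (initial).
  Ivory: +95 → 95 ≥ 60
Round 2 — Ivory becomes insolvent.
No further insolvencies.

2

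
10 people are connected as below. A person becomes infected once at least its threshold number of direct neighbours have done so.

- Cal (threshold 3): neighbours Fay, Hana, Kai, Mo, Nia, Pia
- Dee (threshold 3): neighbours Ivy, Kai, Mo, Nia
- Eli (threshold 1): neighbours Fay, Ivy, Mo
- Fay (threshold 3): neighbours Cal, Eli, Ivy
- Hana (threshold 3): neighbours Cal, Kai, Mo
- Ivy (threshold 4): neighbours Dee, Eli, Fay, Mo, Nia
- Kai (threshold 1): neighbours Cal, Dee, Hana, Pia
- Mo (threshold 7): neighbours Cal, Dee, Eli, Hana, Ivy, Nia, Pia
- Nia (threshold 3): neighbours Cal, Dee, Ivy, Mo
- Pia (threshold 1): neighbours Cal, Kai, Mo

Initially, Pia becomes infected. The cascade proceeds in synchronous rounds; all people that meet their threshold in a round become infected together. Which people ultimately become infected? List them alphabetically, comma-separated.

Kai, Pia

Round 1 — Pia becomes infected (initial).
Round 2 — checking thresholds:
  Cal: 1 of 6 neighbours < 3, not yet.
  Kai: 1 of 4 neighbours ≥ 1, becomes infected.
  Mo: 1 of 7 neighbours < 7, not yet.
Round 3 — no new infections; cascade stops.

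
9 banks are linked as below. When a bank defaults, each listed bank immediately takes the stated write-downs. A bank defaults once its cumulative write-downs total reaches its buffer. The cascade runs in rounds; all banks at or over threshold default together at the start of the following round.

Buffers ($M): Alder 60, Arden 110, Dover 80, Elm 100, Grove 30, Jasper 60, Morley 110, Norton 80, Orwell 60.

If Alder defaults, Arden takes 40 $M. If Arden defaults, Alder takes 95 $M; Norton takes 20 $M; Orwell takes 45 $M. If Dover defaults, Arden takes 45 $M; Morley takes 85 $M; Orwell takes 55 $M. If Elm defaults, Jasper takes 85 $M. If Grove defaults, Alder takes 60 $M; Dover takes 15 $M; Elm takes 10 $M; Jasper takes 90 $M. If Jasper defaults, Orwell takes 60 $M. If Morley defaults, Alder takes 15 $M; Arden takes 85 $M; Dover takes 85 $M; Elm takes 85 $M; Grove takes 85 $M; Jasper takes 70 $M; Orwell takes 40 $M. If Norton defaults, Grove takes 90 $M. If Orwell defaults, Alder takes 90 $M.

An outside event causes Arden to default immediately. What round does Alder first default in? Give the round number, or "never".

2

Round 1 — Arden defaults (initial).
  Alder: +95 → 95 ≥ 60
  Norton: +20 → 20 < 80
  Orwell: +45 → 45 < 60
Round 2 — Alder defaults.
No further defaults.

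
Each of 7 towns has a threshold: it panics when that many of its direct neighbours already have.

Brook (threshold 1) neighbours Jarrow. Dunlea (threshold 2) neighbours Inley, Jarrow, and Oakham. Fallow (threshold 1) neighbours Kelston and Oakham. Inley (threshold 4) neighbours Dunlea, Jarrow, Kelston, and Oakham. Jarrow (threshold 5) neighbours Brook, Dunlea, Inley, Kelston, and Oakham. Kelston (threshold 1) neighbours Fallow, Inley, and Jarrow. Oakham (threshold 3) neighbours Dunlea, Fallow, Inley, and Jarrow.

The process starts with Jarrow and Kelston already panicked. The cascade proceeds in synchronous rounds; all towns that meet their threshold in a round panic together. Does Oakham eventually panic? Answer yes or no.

Round 1 — Jarrow, Kelston panic (initial).
Round 2 — checking thresholds:
  Brook: 1 of 1 neighbours ≥ 1, panics.
  Dunlea: 1 of 3 neighbours < 2, below threshold.
  Fallow: 1 of 2 neighbours ≥ 1, panics.
  Inley: 2 of 4 neighbours < 4, below threshold.
  Oakham: 1 of 4 neighbours < 3, below threshold.
Round 3 — no new panics; cascade stops.

no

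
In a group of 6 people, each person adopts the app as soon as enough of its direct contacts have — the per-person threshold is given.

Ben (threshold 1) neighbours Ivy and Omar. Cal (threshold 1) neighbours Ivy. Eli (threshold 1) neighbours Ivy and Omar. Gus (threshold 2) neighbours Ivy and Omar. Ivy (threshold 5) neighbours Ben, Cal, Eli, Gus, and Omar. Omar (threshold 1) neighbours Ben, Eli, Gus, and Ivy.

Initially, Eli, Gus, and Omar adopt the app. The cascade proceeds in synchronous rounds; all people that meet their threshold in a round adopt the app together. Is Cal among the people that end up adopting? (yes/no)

Round 1 — Eli, Gus, Omar adopt the app (initial).
Round 2 — checking thresholds:
  Ben: 1 of 2 neighbours ≥ 1, adopts the app.
  Ivy: 3 of 5 neighbours < 5, not yet.
Round 3 — no new adoptions; cascade stops.

no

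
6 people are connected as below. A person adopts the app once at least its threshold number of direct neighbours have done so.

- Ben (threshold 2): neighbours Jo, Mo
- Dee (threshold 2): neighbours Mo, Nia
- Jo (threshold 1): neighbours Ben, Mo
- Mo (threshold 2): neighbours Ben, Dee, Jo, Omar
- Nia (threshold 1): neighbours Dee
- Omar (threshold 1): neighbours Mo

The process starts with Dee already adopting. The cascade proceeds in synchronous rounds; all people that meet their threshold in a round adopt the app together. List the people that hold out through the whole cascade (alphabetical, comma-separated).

Ben, Jo, Mo, Omar

Round 1 — Dee adopts the app (initial).
Round 2 — checking thresholds:
  Mo: 1 of 4 neighbours < 2, not yet.
  Nia: 1 of 1 neighbours ≥ 1, adopts the app.
Round 3 — no new adoptions; cascade stops.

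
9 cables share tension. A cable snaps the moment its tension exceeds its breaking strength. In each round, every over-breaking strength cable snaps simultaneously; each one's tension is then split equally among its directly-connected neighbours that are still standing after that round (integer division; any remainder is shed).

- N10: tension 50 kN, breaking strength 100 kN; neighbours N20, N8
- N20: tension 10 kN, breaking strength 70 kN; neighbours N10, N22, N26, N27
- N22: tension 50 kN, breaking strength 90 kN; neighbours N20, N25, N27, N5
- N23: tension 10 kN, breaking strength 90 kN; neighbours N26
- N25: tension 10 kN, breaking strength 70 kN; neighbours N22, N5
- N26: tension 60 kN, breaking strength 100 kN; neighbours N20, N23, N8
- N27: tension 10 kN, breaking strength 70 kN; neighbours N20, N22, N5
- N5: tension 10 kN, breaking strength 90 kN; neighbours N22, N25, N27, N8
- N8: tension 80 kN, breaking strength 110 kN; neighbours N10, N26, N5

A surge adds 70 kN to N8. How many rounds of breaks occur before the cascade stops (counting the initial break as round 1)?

2

Round 1 — N8 at 150 > 110. N8 snaps.
  N8 sheds 150 kN to N10, N26, N5: 50 each.
    N10: 50+50 = 100 ≤ 100
    N26: 60+50 = 110 > 100
    N5: 10+50 = 60 ≤ 90
Round 2 — N26 snaps.
  N26 sheds 110 kN to N20, N23: 55 each.
    N20: 10+55 = 65 ≤ 70
    N23: 10+55 = 65 ≤ 90
No further breaks.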